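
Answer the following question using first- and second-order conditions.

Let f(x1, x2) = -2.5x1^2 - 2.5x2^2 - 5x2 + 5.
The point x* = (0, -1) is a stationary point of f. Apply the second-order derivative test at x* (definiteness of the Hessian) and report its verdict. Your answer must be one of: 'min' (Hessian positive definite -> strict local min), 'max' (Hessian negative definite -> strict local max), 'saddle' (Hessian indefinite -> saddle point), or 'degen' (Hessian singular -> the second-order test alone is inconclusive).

Compute the Hessian H = grad^2 f:
  H = [[-5, 0], [0, -5]]
Verify stationarity: grad f(x*) = H x* + g = (0, 0).
Eigenvalues of H: -5, -5.
Both eigenvalues < 0, so H is negative definite -> x* is a strict local max.

max


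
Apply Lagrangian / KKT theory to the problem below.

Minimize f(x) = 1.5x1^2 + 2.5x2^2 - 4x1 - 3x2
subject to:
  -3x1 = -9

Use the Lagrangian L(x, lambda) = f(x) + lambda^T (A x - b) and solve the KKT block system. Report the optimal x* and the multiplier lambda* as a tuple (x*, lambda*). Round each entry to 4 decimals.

Form the Lagrangian:
  L(x, lambda) = (1/2) x^T Q x + c^T x + lambda^T (A x - b)
Stationarity (grad_x L = 0): Q x + c + A^T lambda = 0.
Primal feasibility: A x = b.

This gives the KKT block system:
  [ Q   A^T ] [ x     ]   [-c ]
  [ A    0  ] [ lambda ] = [ b ]

Solving the linear system:
  x*      = (3, 0.6)
  lambda* = (1.6667)
  f(x*)   = 0.6

x* = (3, 0.6), lambda* = (1.6667)


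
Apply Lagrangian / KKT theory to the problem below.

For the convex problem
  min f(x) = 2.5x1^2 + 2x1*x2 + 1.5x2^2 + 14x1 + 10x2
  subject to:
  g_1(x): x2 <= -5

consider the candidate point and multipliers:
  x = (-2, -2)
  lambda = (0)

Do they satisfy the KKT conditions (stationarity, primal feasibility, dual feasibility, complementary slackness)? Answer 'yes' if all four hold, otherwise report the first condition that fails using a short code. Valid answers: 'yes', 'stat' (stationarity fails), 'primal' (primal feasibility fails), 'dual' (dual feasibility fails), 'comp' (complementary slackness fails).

Gradient of f: grad f(x) = Q x + c = (0, 0)
Constraint values g_i(x) = a_i^T x - b_i:
  g_1((-2, -2)) = 3
Stationarity residual: grad f(x) + sum_i lambda_i a_i = (0, 0)
  -> stationarity OK
Primal feasibility (all g_i <= 0): FAILS
Dual feasibility (all lambda_i >= 0): OK
Complementary slackness (lambda_i * g_i(x) = 0 for all i): OK

Verdict: the first failing condition is primal_feasibility -> primal.

primal


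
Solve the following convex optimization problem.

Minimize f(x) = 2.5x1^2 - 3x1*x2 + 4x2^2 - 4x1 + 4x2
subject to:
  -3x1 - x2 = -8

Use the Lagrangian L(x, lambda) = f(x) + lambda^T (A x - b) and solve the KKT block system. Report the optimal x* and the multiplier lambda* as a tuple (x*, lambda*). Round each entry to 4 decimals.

Form the Lagrangian:
  L(x, lambda) = (1/2) x^T Q x + c^T x + lambda^T (A x - b)
Stationarity (grad_x L = 0): Q x + c + A^T lambda = 0.
Primal feasibility: A x = b.

This gives the KKT block system:
  [ Q   A^T ] [ x     ]   [-c ]
  [ A    0  ] [ lambda ] = [ b ]

Solving the linear system:
  x*      = (2.4421, 0.6737)
  lambda* = (2.0632)
  f(x*)   = 4.7158

x* = (2.4421, 0.6737), lambda* = (2.0632)


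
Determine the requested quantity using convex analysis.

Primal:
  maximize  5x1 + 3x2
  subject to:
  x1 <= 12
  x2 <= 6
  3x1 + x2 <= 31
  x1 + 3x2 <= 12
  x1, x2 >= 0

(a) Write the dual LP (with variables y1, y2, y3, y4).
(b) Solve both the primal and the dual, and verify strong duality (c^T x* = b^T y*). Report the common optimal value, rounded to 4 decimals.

The standard primal-dual pair for 'max c^T x s.t. A x <= b, x >= 0' is:
  Dual:  min b^T y  s.t.  A^T y >= c,  y >= 0.

So the dual LP is:
  minimize  12y1 + 6y2 + 31y3 + 12y4
  subject to:
    y1 + 3y3 + y4 >= 5
    y2 + y3 + 3y4 >= 3
    y1, y2, y3, y4 >= 0

Solving the primal: x* = (10.125, 0.625).
  primal value c^T x* = 52.5.
Solving the dual: y* = (0, 0, 1.5, 0.5).
  dual value b^T y* = 52.5.
Strong duality: c^T x* = b^T y*. Confirmed.

52.5


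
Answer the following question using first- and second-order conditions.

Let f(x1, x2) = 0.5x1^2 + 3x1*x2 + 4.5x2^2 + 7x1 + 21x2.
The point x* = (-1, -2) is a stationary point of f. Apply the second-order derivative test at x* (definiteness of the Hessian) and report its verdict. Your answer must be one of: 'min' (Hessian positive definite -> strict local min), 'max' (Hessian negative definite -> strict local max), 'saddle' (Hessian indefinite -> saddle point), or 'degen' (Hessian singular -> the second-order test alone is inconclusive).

Compute the Hessian H = grad^2 f:
  H = [[1, 3], [3, 9]]
Verify stationarity: grad f(x*) = H x* + g = (0, 0).
Eigenvalues of H: 0, 10.
H has a zero eigenvalue (singular; positive semidefinite but not definite), so H is neither positive definite, negative definite, nor indefinite. The second-order test alone is inconclusive -> degen.
(Indeed, f is constant along the null direction of H through x*, so x* is not a strict local extremum.)

degen


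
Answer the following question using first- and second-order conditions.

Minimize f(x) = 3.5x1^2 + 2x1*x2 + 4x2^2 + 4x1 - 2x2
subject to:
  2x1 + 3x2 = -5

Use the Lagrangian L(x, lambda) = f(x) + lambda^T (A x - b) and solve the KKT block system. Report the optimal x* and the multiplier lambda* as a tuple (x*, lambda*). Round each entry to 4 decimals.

Form the Lagrangian:
  L(x, lambda) = (1/2) x^T Q x + c^T x + lambda^T (A x - b)
Stationarity (grad_x L = 0): Q x + c + A^T lambda = 0.
Primal feasibility: A x = b.

This gives the KKT block system:
  [ Q   A^T ] [ x     ]   [-c ]
  [ A    0  ] [ lambda ] = [ b ]

Solving the linear system:
  x*      = (-1.3803, -0.7465)
  lambda* = (3.5775)
  f(x*)   = 6.9296

x* = (-1.3803, -0.7465), lambda* = (3.5775)


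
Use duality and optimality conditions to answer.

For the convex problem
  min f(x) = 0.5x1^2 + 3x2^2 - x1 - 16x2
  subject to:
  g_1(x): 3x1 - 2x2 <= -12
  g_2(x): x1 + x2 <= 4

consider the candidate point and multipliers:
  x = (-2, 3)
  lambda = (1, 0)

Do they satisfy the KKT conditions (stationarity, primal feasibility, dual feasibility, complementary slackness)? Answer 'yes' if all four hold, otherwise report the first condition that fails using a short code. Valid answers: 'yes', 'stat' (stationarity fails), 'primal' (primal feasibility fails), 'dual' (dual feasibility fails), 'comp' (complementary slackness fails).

Gradient of f: grad f(x) = Q x + c = (-3, 2)
Constraint values g_i(x) = a_i^T x - b_i:
  g_1((-2, 3)) = 0
  g_2((-2, 3)) = -3
Stationarity residual: grad f(x) + sum_i lambda_i a_i = (0, 0)
  -> stationarity OK
Primal feasibility (all g_i <= 0): OK
Dual feasibility (all lambda_i >= 0): OK
Complementary slackness (lambda_i * g_i(x) = 0 for all i): OK

Verdict: yes, KKT holds.

yes


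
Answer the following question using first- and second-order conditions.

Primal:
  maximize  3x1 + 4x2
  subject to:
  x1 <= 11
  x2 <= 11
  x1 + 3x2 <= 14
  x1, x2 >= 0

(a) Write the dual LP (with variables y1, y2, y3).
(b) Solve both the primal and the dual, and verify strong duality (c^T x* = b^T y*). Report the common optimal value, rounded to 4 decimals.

The standard primal-dual pair for 'max c^T x s.t. A x <= b, x >= 0' is:
  Dual:  min b^T y  s.t.  A^T y >= c,  y >= 0.

So the dual LP is:
  minimize  11y1 + 11y2 + 14y3
  subject to:
    y1 + y3 >= 3
    y2 + 3y3 >= 4
    y1, y2, y3 >= 0

Solving the primal: x* = (11, 1).
  primal value c^T x* = 37.
Solving the dual: y* = (1.6667, 0, 1.3333).
  dual value b^T y* = 37.
Strong duality: c^T x* = b^T y*. Confirmed.

37


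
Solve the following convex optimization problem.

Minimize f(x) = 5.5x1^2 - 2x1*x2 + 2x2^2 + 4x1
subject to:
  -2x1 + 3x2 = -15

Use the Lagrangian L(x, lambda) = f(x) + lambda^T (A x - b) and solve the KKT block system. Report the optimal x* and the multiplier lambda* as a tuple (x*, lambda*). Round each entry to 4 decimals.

Form the Lagrangian:
  L(x, lambda) = (1/2) x^T Q x + c^T x + lambda^T (A x - b)
Stationarity (grad_x L = 0): Q x + c + A^T lambda = 0.
Primal feasibility: A x = b.

This gives the KKT block system:
  [ Q   A^T ] [ x     ]   [-c ]
  [ A    0  ] [ lambda ] = [ b ]

Solving the linear system:
  x*      = (-0.0659, -5.044)
  lambda* = (6.6813)
  f(x*)   = 49.978

x* = (-0.0659, -5.044), lambda* = (6.6813)


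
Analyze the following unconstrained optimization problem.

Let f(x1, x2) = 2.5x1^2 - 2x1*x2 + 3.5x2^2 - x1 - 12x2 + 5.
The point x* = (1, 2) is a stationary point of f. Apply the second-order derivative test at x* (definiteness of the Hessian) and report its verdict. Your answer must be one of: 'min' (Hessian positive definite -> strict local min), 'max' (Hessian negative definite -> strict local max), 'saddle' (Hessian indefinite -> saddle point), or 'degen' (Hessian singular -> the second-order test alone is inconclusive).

Compute the Hessian H = grad^2 f:
  H = [[5, -2], [-2, 7]]
Verify stationarity: grad f(x*) = H x* + g = (0, 0).
Eigenvalues of H: 3.7639, 8.2361.
Both eigenvalues > 0, so H is positive definite -> x* is a strict local min.

min


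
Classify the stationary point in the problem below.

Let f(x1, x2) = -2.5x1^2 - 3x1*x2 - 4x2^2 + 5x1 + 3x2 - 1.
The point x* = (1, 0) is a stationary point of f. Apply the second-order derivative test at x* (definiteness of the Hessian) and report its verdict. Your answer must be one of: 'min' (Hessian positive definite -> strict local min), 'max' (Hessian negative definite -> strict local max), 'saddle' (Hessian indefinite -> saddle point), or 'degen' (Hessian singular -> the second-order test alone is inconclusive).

Compute the Hessian H = grad^2 f:
  H = [[-5, -3], [-3, -8]]
Verify stationarity: grad f(x*) = H x* + g = (0, 0).
Eigenvalues of H: -9.8541, -3.1459.
Both eigenvalues < 0, so H is negative definite -> x* is a strict local max.

max


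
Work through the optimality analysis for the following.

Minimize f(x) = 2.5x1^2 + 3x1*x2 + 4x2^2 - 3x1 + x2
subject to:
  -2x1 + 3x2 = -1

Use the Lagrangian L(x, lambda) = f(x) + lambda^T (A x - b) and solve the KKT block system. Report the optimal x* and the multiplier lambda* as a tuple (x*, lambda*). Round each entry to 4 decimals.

Form the Lagrangian:
  L(x, lambda) = (1/2) x^T Q x + c^T x + lambda^T (A x - b)
Stationarity (grad_x L = 0): Q x + c + A^T lambda = 0.
Primal feasibility: A x = b.

This gives the KKT block system:
  [ Q   A^T ] [ x     ]   [-c ]
  [ A    0  ] [ lambda ] = [ b ]

Solving the linear system:
  x*      = (0.4071, -0.0619)
  lambda* = (-0.5752)
  f(x*)   = -0.9292

x* = (0.4071, -0.0619), lambda* = (-0.5752)


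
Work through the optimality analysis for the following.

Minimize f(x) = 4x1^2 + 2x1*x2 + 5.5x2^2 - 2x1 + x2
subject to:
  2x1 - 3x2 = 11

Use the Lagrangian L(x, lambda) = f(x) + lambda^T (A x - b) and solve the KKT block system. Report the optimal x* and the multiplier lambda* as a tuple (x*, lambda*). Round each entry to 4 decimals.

Form the Lagrangian:
  L(x, lambda) = (1/2) x^T Q x + c^T x + lambda^T (A x - b)
Stationarity (grad_x L = 0): Q x + c + A^T lambda = 0.
Primal feasibility: A x = b.

This gives the KKT block system:
  [ Q   A^T ] [ x     ]   [-c ]
  [ A    0  ] [ lambda ] = [ b ]

Solving the linear system:
  x*      = (2.2857, -2.1429)
  lambda* = (-6)
  f(x*)   = 29.6429

x* = (2.2857, -2.1429), lambda* = (-6)


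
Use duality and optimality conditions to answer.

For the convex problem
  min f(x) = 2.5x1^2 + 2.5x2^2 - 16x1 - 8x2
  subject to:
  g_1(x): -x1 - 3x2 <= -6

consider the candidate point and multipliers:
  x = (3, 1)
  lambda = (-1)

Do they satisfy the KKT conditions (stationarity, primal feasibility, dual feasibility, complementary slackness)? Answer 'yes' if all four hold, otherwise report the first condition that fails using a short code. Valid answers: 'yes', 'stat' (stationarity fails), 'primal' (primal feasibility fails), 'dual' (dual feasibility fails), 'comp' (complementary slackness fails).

Gradient of f: grad f(x) = Q x + c = (-1, -3)
Constraint values g_i(x) = a_i^T x - b_i:
  g_1((3, 1)) = 0
Stationarity residual: grad f(x) + sum_i lambda_i a_i = (0, 0)
  -> stationarity OK
Primal feasibility (all g_i <= 0): OK
Dual feasibility (all lambda_i >= 0): FAILS
Complementary slackness (lambda_i * g_i(x) = 0 for all i): OK

Verdict: the first failing condition is dual_feasibility -> dual.

dual


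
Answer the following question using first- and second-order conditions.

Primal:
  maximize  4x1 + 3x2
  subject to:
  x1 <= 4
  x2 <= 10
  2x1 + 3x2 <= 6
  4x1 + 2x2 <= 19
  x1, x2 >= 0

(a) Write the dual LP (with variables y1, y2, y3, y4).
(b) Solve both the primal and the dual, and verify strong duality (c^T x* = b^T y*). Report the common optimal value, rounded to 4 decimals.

The standard primal-dual pair for 'max c^T x s.t. A x <= b, x >= 0' is:
  Dual:  min b^T y  s.t.  A^T y >= c,  y >= 0.

So the dual LP is:
  minimize  4y1 + 10y2 + 6y3 + 19y4
  subject to:
    y1 + 2y3 + 4y4 >= 4
    y2 + 3y3 + 2y4 >= 3
    y1, y2, y3, y4 >= 0

Solving the primal: x* = (3, 0).
  primal value c^T x* = 12.
Solving the dual: y* = (0, 0, 2, 0).
  dual value b^T y* = 12.
Strong duality: c^T x* = b^T y*. Confirmed.

12


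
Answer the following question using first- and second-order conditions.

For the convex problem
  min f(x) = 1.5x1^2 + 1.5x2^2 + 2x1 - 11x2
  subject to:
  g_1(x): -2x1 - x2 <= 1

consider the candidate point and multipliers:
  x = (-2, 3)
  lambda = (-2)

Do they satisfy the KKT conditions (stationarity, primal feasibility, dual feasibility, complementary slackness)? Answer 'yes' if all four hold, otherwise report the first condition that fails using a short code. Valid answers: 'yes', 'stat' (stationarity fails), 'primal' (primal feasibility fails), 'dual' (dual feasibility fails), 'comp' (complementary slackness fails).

Gradient of f: grad f(x) = Q x + c = (-4, -2)
Constraint values g_i(x) = a_i^T x - b_i:
  g_1((-2, 3)) = 0
Stationarity residual: grad f(x) + sum_i lambda_i a_i = (0, 0)
  -> stationarity OK
Primal feasibility (all g_i <= 0): OK
Dual feasibility (all lambda_i >= 0): FAILS
Complementary slackness (lambda_i * g_i(x) = 0 for all i): OK

Verdict: the first failing condition is dual_feasibility -> dual.

dual


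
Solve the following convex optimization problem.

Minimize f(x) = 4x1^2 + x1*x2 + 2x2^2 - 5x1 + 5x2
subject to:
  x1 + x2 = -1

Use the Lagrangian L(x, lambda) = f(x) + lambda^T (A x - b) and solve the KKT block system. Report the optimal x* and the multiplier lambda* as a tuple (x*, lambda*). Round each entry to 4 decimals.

Form the Lagrangian:
  L(x, lambda) = (1/2) x^T Q x + c^T x + lambda^T (A x - b)
Stationarity (grad_x L = 0): Q x + c + A^T lambda = 0.
Primal feasibility: A x = b.

This gives the KKT block system:
  [ Q   A^T ] [ x     ]   [-c ]
  [ A    0  ] [ lambda ] = [ b ]

Solving the linear system:
  x*      = (0.7, -1.7)
  lambda* = (1.1)
  f(x*)   = -5.45

x* = (0.7, -1.7), lambda* = (1.1)


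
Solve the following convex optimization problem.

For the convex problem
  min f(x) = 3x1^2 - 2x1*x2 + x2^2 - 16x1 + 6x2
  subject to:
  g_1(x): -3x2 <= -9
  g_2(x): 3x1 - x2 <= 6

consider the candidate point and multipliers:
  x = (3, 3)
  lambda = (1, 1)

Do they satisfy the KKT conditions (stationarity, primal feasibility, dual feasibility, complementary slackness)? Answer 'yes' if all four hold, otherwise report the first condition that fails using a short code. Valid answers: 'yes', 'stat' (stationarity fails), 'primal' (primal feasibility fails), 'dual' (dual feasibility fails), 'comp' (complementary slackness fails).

Gradient of f: grad f(x) = Q x + c = (-4, 6)
Constraint values g_i(x) = a_i^T x - b_i:
  g_1((3, 3)) = 0
  g_2((3, 3)) = 0
Stationarity residual: grad f(x) + sum_i lambda_i a_i = (-1, 2)
  -> stationarity FAILS
Primal feasibility (all g_i <= 0): OK
Dual feasibility (all lambda_i >= 0): OK
Complementary slackness (lambda_i * g_i(x) = 0 for all i): OK

Verdict: the first failing condition is stationarity -> stat.

stat


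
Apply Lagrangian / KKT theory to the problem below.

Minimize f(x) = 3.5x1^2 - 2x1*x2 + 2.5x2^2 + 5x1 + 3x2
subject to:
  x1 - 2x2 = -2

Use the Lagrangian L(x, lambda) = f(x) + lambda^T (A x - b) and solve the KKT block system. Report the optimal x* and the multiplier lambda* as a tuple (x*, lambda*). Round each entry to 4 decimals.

Form the Lagrangian:
  L(x, lambda) = (1/2) x^T Q x + c^T x + lambda^T (A x - b)
Stationarity (grad_x L = 0): Q x + c + A^T lambda = 0.
Primal feasibility: A x = b.

This gives the KKT block system:
  [ Q   A^T ] [ x     ]   [-c ]
  [ A    0  ] [ lambda ] = [ b ]

Solving the linear system:
  x*      = (-1.12, 0.44)
  lambda* = (3.72)
  f(x*)   = 1.58

x* = (-1.12, 0.44), lambda* = (3.72)


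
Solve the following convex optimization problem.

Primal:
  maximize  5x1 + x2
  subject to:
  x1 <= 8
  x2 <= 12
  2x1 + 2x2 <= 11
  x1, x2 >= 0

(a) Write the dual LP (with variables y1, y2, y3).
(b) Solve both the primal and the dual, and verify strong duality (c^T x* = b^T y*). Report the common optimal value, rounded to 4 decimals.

The standard primal-dual pair for 'max c^T x s.t. A x <= b, x >= 0' is:
  Dual:  min b^T y  s.t.  A^T y >= c,  y >= 0.

So the dual LP is:
  minimize  8y1 + 12y2 + 11y3
  subject to:
    y1 + 2y3 >= 5
    y2 + 2y3 >= 1
    y1, y2, y3 >= 0

Solving the primal: x* = (5.5, 0).
  primal value c^T x* = 27.5.
Solving the dual: y* = (0, 0, 2.5).
  dual value b^T y* = 27.5.
Strong duality: c^T x* = b^T y*. Confirmed.

27.5


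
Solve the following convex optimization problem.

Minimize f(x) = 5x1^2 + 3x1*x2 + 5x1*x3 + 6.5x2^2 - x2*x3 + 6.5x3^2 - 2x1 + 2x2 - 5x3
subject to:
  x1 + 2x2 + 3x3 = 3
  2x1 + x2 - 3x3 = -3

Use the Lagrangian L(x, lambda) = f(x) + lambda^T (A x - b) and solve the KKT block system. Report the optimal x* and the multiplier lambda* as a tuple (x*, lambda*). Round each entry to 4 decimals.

Form the Lagrangian:
  L(x, lambda) = (1/2) x^T Q x + c^T x + lambda^T (A x - b)
Stationarity (grad_x L = 0): Q x + c + A^T lambda = 0.
Primal feasibility: A x = b.

This gives the KKT block system:
  [ Q   A^T ] [ x     ]   [-c ]
  [ A    0  ] [ lambda ] = [ b ]

Solving the linear system:
  x*      = (-0.2079, 0.2079, 0.9307)
  lambda* = (-1.6997, 0.2508)
  f(x*)   = 1.0149

x* = (-0.2079, 0.2079, 0.9307), lambda* = (-1.6997, 0.2508)


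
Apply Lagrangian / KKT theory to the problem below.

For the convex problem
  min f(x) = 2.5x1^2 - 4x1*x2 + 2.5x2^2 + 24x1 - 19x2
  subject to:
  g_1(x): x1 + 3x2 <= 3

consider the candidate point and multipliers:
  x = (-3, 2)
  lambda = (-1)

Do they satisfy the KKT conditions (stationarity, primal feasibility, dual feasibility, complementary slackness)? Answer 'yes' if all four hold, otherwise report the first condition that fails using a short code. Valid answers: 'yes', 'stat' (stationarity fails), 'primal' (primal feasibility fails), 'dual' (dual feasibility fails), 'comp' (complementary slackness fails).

Gradient of f: grad f(x) = Q x + c = (1, 3)
Constraint values g_i(x) = a_i^T x - b_i:
  g_1((-3, 2)) = 0
Stationarity residual: grad f(x) + sum_i lambda_i a_i = (0, 0)
  -> stationarity OK
Primal feasibility (all g_i <= 0): OK
Dual feasibility (all lambda_i >= 0): FAILS
Complementary slackness (lambda_i * g_i(x) = 0 for all i): OK

Verdict: the first failing condition is dual_feasibility -> dual.

dual


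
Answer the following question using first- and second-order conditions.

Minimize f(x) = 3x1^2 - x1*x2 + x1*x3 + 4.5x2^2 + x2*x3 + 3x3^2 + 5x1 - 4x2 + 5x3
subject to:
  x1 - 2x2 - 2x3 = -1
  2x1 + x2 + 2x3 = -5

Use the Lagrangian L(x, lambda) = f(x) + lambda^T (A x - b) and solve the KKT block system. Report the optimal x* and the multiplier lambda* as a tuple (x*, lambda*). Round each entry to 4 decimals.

Form the Lagrangian:
  L(x, lambda) = (1/2) x^T Q x + c^T x + lambda^T (A x - b)
Stationarity (grad_x L = 0): Q x + c + A^T lambda = 0.
Primal feasibility: A x = b.

This gives the KKT block system:
  [ Q   A^T ] [ x     ]   [-c ]
  [ A    0  ] [ lambda ] = [ b ]

Solving the linear system:
  x*      = (-1.8477, 0.4569, -0.8807)
  lambda* = (1.9162, 2.7538)
  f(x*)   = 0.1079

x* = (-1.8477, 0.4569, -0.8807), lambda* = (1.9162, 2.7538)


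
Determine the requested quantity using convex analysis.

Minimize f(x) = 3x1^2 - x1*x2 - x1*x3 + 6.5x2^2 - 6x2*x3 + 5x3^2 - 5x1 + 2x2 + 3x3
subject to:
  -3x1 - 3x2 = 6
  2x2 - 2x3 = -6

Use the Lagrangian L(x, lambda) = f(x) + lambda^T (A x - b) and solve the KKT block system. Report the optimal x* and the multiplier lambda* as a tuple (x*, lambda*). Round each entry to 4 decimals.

Form the Lagrangian:
  L(x, lambda) = (1/2) x^T Q x + c^T x + lambda^T (A x - b)
Stationarity (grad_x L = 0): Q x + c + A^T lambda = 0.
Primal feasibility: A x = b.

This gives the KKT block system:
  [ Q   A^T ] [ x     ]   [-c ]
  [ A    0  ] [ lambda ] = [ b ]

Solving the linear system:
  x*      = (-0.0476, -1.9524, 1.0476)
  lambda* = (-1.4603, 12.619)
  f(x*)   = 41.9762

x* = (-0.0476, -1.9524, 1.0476), lambda* = (-1.4603, 12.619)


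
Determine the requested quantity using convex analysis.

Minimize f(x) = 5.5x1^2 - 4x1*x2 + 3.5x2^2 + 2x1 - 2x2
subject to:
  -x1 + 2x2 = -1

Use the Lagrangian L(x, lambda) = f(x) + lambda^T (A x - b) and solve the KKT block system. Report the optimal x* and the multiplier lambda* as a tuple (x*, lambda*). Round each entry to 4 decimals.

Form the Lagrangian:
  L(x, lambda) = (1/2) x^T Q x + c^T x + lambda^T (A x - b)
Stationarity (grad_x L = 0): Q x + c + A^T lambda = 0.
Primal feasibility: A x = b.

This gives the KKT block system:
  [ Q   A^T ] [ x     ]   [-c ]
  [ A    0  ] [ lambda ] = [ b ]

Solving the linear system:
  x*      = (-0.1429, -0.5714)
  lambda* = (2.7143)
  f(x*)   = 1.7857

x* = (-0.1429, -0.5714), lambda* = (2.7143)


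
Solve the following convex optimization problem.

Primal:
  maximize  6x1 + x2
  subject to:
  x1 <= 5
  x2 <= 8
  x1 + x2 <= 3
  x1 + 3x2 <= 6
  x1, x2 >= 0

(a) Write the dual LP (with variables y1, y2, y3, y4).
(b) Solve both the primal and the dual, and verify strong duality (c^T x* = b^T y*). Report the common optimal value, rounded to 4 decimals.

The standard primal-dual pair for 'max c^T x s.t. A x <= b, x >= 0' is:
  Dual:  min b^T y  s.t.  A^T y >= c,  y >= 0.

So the dual LP is:
  minimize  5y1 + 8y2 + 3y3 + 6y4
  subject to:
    y1 + y3 + y4 >= 6
    y2 + y3 + 3y4 >= 1
    y1, y2, y3, y4 >= 0

Solving the primal: x* = (3, 0).
  primal value c^T x* = 18.
Solving the dual: y* = (0, 0, 6, 0).
  dual value b^T y* = 18.
Strong duality: c^T x* = b^T y*. Confirmed.

18


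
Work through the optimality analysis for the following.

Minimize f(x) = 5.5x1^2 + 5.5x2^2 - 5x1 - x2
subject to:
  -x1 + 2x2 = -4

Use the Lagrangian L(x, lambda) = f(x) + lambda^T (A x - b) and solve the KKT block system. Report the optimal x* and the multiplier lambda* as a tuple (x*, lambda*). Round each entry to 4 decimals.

Form the Lagrangian:
  L(x, lambda) = (1/2) x^T Q x + c^T x + lambda^T (A x - b)
Stationarity (grad_x L = 0): Q x + c + A^T lambda = 0.
Primal feasibility: A x = b.

This gives the KKT block system:
  [ Q   A^T ] [ x     ]   [-c ]
  [ A    0  ] [ lambda ] = [ b ]

Solving the linear system:
  x*      = (1.2, -1.4)
  lambda* = (8.2)
  f(x*)   = 14.1

x* = (1.2, -1.4), lambda* = (8.2)


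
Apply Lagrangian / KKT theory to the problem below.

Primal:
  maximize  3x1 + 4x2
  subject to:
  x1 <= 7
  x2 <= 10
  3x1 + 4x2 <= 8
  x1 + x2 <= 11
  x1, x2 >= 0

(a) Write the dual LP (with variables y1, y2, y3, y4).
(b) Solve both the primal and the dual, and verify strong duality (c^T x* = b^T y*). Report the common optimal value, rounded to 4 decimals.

The standard primal-dual pair for 'max c^T x s.t. A x <= b, x >= 0' is:
  Dual:  min b^T y  s.t.  A^T y >= c,  y >= 0.

So the dual LP is:
  minimize  7y1 + 10y2 + 8y3 + 11y4
  subject to:
    y1 + 3y3 + y4 >= 3
    y2 + 4y3 + y4 >= 4
    y1, y2, y3, y4 >= 0

Solving the primal: x* = (2.6667, 0).
  primal value c^T x* = 8.
Solving the dual: y* = (0, 0, 1, 0).
  dual value b^T y* = 8.
Strong duality: c^T x* = b^T y*. Confirmed.

8


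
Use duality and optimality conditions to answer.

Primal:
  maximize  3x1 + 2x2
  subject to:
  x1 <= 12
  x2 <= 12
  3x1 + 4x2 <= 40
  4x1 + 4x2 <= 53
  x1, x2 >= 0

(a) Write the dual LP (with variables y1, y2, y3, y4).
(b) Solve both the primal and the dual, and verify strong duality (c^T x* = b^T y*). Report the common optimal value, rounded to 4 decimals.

The standard primal-dual pair for 'max c^T x s.t. A x <= b, x >= 0' is:
  Dual:  min b^T y  s.t.  A^T y >= c,  y >= 0.

So the dual LP is:
  minimize  12y1 + 12y2 + 40y3 + 53y4
  subject to:
    y1 + 3y3 + 4y4 >= 3
    y2 + 4y3 + 4y4 >= 2
    y1, y2, y3, y4 >= 0

Solving the primal: x* = (12, 1).
  primal value c^T x* = 38.
Solving the dual: y* = (1.5, 0, 0.5, 0).
  dual value b^T y* = 38.
Strong duality: c^T x* = b^T y*. Confirmed.

38


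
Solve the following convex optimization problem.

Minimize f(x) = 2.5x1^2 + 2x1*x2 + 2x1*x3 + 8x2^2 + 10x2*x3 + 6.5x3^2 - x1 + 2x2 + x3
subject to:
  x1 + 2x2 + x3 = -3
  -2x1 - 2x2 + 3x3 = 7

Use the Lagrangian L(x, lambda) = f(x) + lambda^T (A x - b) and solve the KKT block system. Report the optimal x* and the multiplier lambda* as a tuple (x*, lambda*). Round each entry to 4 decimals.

Form the Lagrangian:
  L(x, lambda) = (1/2) x^T Q x + c^T x + lambda^T (A x - b)
Stationarity (grad_x L = 0): Q x + c + A^T lambda = 0.
Primal feasibility: A x = b.

This gives the KKT block system:
  [ Q   A^T ] [ x     ]   [-c ]
  [ A    0  ] [ lambda ] = [ b ]

Solving the linear system:
  x*      = (-1.0756, -1.3277, 0.7311)
  lambda* = (6.5126, -0.5294)
  f(x*)   = 11.1975

x* = (-1.0756, -1.3277, 0.7311), lambda* = (6.5126, -0.5294)


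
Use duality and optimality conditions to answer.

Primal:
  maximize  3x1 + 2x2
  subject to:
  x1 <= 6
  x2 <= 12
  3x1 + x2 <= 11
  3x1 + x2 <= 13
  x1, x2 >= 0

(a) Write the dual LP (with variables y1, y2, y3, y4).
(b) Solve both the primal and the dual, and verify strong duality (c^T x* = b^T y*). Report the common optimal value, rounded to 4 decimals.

The standard primal-dual pair for 'max c^T x s.t. A x <= b, x >= 0' is:
  Dual:  min b^T y  s.t.  A^T y >= c,  y >= 0.

So the dual LP is:
  minimize  6y1 + 12y2 + 11y3 + 13y4
  subject to:
    y1 + 3y3 + 3y4 >= 3
    y2 + y3 + y4 >= 2
    y1, y2, y3, y4 >= 0

Solving the primal: x* = (0, 11).
  primal value c^T x* = 22.
Solving the dual: y* = (0, 0, 2, 0).
  dual value b^T y* = 22.
Strong duality: c^T x* = b^T y*. Confirmed.

22


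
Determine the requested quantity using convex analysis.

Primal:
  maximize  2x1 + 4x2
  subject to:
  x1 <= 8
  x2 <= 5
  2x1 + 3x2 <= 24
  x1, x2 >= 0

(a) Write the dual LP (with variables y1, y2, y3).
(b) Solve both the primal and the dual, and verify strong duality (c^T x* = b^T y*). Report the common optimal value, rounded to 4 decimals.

The standard primal-dual pair for 'max c^T x s.t. A x <= b, x >= 0' is:
  Dual:  min b^T y  s.t.  A^T y >= c,  y >= 0.

So the dual LP is:
  minimize  8y1 + 5y2 + 24y3
  subject to:
    y1 + 2y3 >= 2
    y2 + 3y3 >= 4
    y1, y2, y3 >= 0

Solving the primal: x* = (4.5, 5).
  primal value c^T x* = 29.
Solving the dual: y* = (0, 1, 1).
  dual value b^T y* = 29.
Strong duality: c^T x* = b^T y*. Confirmed.

29


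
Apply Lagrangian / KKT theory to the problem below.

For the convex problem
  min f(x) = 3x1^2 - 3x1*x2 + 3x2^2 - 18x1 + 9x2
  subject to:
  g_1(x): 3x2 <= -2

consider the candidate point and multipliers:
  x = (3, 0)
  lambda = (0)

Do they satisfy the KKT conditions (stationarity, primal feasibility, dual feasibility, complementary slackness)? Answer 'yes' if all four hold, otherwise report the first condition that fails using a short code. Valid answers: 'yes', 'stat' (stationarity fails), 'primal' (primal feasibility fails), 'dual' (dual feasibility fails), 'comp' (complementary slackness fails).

Gradient of f: grad f(x) = Q x + c = (0, 0)
Constraint values g_i(x) = a_i^T x - b_i:
  g_1((3, 0)) = 2
Stationarity residual: grad f(x) + sum_i lambda_i a_i = (0, 0)
  -> stationarity OK
Primal feasibility (all g_i <= 0): FAILS
Dual feasibility (all lambda_i >= 0): OK
Complementary slackness (lambda_i * g_i(x) = 0 for all i): OK

Verdict: the first failing condition is primal_feasibility -> primal.

primal


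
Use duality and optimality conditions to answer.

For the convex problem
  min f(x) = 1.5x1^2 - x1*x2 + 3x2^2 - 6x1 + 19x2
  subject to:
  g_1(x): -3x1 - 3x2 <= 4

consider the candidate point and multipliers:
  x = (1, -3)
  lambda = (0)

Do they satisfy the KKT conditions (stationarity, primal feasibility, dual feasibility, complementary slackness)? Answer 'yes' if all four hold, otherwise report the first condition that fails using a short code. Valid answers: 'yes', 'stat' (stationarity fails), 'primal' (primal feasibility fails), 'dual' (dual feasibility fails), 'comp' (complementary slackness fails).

Gradient of f: grad f(x) = Q x + c = (0, 0)
Constraint values g_i(x) = a_i^T x - b_i:
  g_1((1, -3)) = 2
Stationarity residual: grad f(x) + sum_i lambda_i a_i = (0, 0)
  -> stationarity OK
Primal feasibility (all g_i <= 0): FAILS
Dual feasibility (all lambda_i >= 0): OK
Complementary slackness (lambda_i * g_i(x) = 0 for all i): OK

Verdict: the first failing condition is primal_feasibility -> primal.

primal


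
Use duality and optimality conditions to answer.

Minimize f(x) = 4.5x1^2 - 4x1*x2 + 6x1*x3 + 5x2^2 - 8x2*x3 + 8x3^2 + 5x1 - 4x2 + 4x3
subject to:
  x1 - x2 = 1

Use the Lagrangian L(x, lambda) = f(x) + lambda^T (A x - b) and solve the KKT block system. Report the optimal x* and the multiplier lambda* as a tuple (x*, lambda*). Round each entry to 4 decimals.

Form the Lagrangian:
  L(x, lambda) = (1/2) x^T Q x + c^T x + lambda^T (A x - b)
Stationarity (grad_x L = 0): Q x + c + A^T lambda = 0.
Primal feasibility: A x = b.

This gives the KKT block system:
  [ Q   A^T ] [ x     ]   [-c ]
  [ A    0  ] [ lambda ] = [ b ]

Solving the linear system:
  x*      = (0.3256, -0.6744, -0.7093)
  lambda* = (-6.3721)
  f(x*)   = 3.9302

x* = (0.3256, -0.6744, -0.7093), lambda* = (-6.3721)


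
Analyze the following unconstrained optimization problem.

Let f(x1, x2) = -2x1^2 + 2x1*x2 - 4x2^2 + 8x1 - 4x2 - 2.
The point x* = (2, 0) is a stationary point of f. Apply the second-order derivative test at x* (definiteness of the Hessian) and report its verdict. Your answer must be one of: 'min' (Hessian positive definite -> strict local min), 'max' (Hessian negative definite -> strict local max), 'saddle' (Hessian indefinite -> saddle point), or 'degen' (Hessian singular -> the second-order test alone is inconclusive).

Compute the Hessian H = grad^2 f:
  H = [[-4, 2], [2, -8]]
Verify stationarity: grad f(x*) = H x* + g = (0, 0).
Eigenvalues of H: -8.8284, -3.1716.
Both eigenvalues < 0, so H is negative definite -> x* is a strict local max.

max


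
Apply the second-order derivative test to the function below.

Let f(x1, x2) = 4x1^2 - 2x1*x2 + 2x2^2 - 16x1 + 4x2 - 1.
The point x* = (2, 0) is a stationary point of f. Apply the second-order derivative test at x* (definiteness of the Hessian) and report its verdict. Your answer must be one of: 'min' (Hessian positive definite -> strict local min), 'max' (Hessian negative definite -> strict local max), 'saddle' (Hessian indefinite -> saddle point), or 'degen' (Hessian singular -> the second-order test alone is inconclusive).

Compute the Hessian H = grad^2 f:
  H = [[8, -2], [-2, 4]]
Verify stationarity: grad f(x*) = H x* + g = (0, 0).
Eigenvalues of H: 3.1716, 8.8284.
Both eigenvalues > 0, so H is positive definite -> x* is a strict local min.

min


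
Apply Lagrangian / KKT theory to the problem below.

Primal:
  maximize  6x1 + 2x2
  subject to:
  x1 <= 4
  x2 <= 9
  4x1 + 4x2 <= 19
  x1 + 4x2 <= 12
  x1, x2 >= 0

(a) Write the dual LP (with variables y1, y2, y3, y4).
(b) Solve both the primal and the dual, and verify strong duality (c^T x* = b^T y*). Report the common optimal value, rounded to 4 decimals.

The standard primal-dual pair for 'max c^T x s.t. A x <= b, x >= 0' is:
  Dual:  min b^T y  s.t.  A^T y >= c,  y >= 0.

So the dual LP is:
  minimize  4y1 + 9y2 + 19y3 + 12y4
  subject to:
    y1 + 4y3 + y4 >= 6
    y2 + 4y3 + 4y4 >= 2
    y1, y2, y3, y4 >= 0

Solving the primal: x* = (4, 0.75).
  primal value c^T x* = 25.5.
Solving the dual: y* = (4, 0, 0.5, 0).
  dual value b^T y* = 25.5.
Strong duality: c^T x* = b^T y*. Confirmed.

25.5


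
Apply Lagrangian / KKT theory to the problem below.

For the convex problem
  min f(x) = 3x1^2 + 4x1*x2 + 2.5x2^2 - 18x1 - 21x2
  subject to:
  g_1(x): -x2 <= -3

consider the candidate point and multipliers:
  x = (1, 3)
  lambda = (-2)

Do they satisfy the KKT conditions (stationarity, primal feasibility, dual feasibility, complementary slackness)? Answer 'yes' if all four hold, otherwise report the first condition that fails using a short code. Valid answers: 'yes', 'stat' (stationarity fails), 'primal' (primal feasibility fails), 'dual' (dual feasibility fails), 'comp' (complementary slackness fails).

Gradient of f: grad f(x) = Q x + c = (0, -2)
Constraint values g_i(x) = a_i^T x - b_i:
  g_1((1, 3)) = 0
Stationarity residual: grad f(x) + sum_i lambda_i a_i = (0, 0)
  -> stationarity OK
Primal feasibility (all g_i <= 0): OK
Dual feasibility (all lambda_i >= 0): FAILS
Complementary slackness (lambda_i * g_i(x) = 0 for all i): OK

Verdict: the first failing condition is dual_feasibility -> dual.

dual


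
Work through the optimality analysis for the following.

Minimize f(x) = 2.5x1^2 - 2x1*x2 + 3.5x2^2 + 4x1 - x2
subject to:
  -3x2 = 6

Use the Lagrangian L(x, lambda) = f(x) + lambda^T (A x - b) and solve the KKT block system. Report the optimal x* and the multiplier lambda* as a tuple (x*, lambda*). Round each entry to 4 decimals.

Form the Lagrangian:
  L(x, lambda) = (1/2) x^T Q x + c^T x + lambda^T (A x - b)
Stationarity (grad_x L = 0): Q x + c + A^T lambda = 0.
Primal feasibility: A x = b.

This gives the KKT block system:
  [ Q   A^T ] [ x     ]   [-c ]
  [ A    0  ] [ lambda ] = [ b ]

Solving the linear system:
  x*      = (-1.6, -2)
  lambda* = (-3.9333)
  f(x*)   = 9.6

x* = (-1.6, -2), lambda* = (-3.9333)


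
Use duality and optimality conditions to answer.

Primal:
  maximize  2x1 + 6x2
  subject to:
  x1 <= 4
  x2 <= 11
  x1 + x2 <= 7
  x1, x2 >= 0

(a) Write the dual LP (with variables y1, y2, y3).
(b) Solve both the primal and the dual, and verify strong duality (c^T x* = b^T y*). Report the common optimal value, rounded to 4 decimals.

The standard primal-dual pair for 'max c^T x s.t. A x <= b, x >= 0' is:
  Dual:  min b^T y  s.t.  A^T y >= c,  y >= 0.

So the dual LP is:
  minimize  4y1 + 11y2 + 7y3
  subject to:
    y1 + y3 >= 2
    y2 + y3 >= 6
    y1, y2, y3 >= 0

Solving the primal: x* = (0, 7).
  primal value c^T x* = 42.
Solving the dual: y* = (0, 0, 6).
  dual value b^T y* = 42.
Strong duality: c^T x* = b^T y*. Confirmed.

42


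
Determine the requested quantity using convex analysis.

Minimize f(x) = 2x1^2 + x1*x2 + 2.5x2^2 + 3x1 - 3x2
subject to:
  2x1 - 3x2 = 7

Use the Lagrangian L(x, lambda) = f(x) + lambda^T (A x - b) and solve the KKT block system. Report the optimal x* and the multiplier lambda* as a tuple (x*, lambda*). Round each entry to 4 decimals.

Form the Lagrangian:
  L(x, lambda) = (1/2) x^T Q x + c^T x + lambda^T (A x - b)
Stationarity (grad_x L = 0): Q x + c + A^T lambda = 0.
Primal feasibility: A x = b.

This gives the KKT block system:
  [ Q   A^T ] [ x     ]   [-c ]
  [ A    0  ] [ lambda ] = [ b ]

Solving the linear system:
  x*      = (1.2059, -1.5294)
  lambda* = (-3.1471)
  f(x*)   = 15.1176

x* = (1.2059, -1.5294), lambda* = (-3.1471)


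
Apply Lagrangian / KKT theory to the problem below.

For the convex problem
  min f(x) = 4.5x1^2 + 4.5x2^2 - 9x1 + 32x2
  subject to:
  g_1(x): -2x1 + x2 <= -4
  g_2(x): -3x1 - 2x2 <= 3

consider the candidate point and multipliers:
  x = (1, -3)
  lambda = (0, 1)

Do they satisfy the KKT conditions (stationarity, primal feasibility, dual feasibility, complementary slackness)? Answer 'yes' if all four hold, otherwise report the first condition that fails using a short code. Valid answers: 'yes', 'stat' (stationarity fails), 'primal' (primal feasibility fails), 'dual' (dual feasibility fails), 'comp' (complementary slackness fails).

Gradient of f: grad f(x) = Q x + c = (0, 5)
Constraint values g_i(x) = a_i^T x - b_i:
  g_1((1, -3)) = -1
  g_2((1, -3)) = 0
Stationarity residual: grad f(x) + sum_i lambda_i a_i = (-3, 3)
  -> stationarity FAILS
Primal feasibility (all g_i <= 0): OK
Dual feasibility (all lambda_i >= 0): OK
Complementary slackness (lambda_i * g_i(x) = 0 for all i): OK

Verdict: the first failing condition is stationarity -> stat.

stat


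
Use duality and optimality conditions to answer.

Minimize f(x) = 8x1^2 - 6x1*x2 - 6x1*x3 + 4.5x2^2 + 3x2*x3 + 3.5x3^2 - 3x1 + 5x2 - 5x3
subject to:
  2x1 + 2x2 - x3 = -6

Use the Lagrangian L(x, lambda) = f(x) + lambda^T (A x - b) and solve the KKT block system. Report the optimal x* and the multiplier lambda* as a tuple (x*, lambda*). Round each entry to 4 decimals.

Form the Lagrangian:
  L(x, lambda) = (1/2) x^T Q x + c^T x + lambda^T (A x - b)
Stationarity (grad_x L = 0): Q x + c + A^T lambda = 0.
Primal feasibility: A x = b.

This gives the KKT block system:
  [ Q   A^T ] [ x     ]   [-c ]
  [ A    0  ] [ lambda ] = [ b ]

Solving the linear system:
  x*      = (-0.2251, -1.9061, 1.7376)
  lambda* = (2.7956)
  f(x*)   = -0.3847

x* = (-0.2251, -1.9061, 1.7376), lambda* = (2.7956)


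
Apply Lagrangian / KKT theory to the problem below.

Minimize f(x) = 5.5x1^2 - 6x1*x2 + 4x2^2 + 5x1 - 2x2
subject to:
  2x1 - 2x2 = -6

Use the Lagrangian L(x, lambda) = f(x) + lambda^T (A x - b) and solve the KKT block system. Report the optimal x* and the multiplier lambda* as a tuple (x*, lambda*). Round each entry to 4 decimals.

Form the Lagrangian:
  L(x, lambda) = (1/2) x^T Q x + c^T x + lambda^T (A x - b)
Stationarity (grad_x L = 0): Q x + c + A^T lambda = 0.
Primal feasibility: A x = b.

This gives the KKT block system:
  [ Q   A^T ] [ x     ]   [-c ]
  [ A    0  ] [ lambda ] = [ b ]

Solving the linear system:
  x*      = (-1.2857, 1.7143)
  lambda* = (9.7143)
  f(x*)   = 24.2143

x* = (-1.2857, 1.7143), lambda* = (9.7143)


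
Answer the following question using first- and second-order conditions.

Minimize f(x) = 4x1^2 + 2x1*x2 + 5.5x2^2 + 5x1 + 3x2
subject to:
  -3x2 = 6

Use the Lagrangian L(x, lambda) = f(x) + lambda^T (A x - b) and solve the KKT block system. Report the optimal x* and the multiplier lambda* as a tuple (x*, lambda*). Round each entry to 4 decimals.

Form the Lagrangian:
  L(x, lambda) = (1/2) x^T Q x + c^T x + lambda^T (A x - b)
Stationarity (grad_x L = 0): Q x + c + A^T lambda = 0.
Primal feasibility: A x = b.

This gives the KKT block system:
  [ Q   A^T ] [ x     ]   [-c ]
  [ A    0  ] [ lambda ] = [ b ]

Solving the linear system:
  x*      = (-0.125, -2)
  lambda* = (-6.4167)
  f(x*)   = 15.9375

x* = (-0.125, -2), lambda* = (-6.4167)


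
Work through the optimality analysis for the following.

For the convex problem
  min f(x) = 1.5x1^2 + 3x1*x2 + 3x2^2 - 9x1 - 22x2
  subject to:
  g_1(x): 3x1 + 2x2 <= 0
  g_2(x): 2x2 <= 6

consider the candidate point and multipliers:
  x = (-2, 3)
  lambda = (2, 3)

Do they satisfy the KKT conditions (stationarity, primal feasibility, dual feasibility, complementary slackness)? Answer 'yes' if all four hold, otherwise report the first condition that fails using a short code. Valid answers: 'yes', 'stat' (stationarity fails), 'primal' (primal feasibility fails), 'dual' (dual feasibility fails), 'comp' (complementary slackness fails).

Gradient of f: grad f(x) = Q x + c = (-6, -10)
Constraint values g_i(x) = a_i^T x - b_i:
  g_1((-2, 3)) = 0
  g_2((-2, 3)) = 0
Stationarity residual: grad f(x) + sum_i lambda_i a_i = (0, 0)
  -> stationarity OK
Primal feasibility (all g_i <= 0): OK
Dual feasibility (all lambda_i >= 0): OK
Complementary slackness (lambda_i * g_i(x) = 0 for all i): OK

Verdict: yes, KKT holds.

yes


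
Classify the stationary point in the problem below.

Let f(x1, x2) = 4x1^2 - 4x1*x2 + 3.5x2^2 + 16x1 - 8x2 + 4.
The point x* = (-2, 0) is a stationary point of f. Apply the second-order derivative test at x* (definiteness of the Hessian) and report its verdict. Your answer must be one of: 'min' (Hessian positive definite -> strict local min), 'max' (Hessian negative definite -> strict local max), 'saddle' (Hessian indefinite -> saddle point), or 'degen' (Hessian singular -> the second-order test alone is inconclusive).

Compute the Hessian H = grad^2 f:
  H = [[8, -4], [-4, 7]]
Verify stationarity: grad f(x*) = H x* + g = (0, 0).
Eigenvalues of H: 3.4689, 11.5311.
Both eigenvalues > 0, so H is positive definite -> x* is a strict local min.

min
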